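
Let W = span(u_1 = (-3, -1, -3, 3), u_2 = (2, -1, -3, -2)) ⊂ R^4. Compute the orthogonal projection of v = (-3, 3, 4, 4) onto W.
proj_W(v) = (-7/2, 3/2, 9/2, 7/2)

Set up U = [u_1 | ... | u_2] ∈ R^(4×2). The projector onto W = col(U) is P = U (U^T U)^(-1) U^T.
Compute U^T U =
  [28, -2]
  [-2, 18],
and U^T v = (6, -29).
Solve U^T U · c = U^T v for the coefficients: c = (1/10, -8/5). The projection is proj_W(v) = U c.
Check: (v - proj_W(v)) · u_1 = 0  (should be 0).
Check: (v - proj_W(v)) · u_2 = 0  (should be 0).
Result: proj_W(v) = (-7/2, 3/2, 9/2, 7/2).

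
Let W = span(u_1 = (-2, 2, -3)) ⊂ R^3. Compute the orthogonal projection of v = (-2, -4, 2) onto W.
proj_W(v) = (20/17, -20/17, 30/17)

Set up U = [u_1 | ... | u_1] ∈ R^(3×1). The projector onto W = col(U) is P = U (U^T U)^(-1) U^T.
Compute U^T U =
  [17],
and U^T v = (-10).
Solve U^T U · c = U^T v for the coefficients: c = (-10/17). The projection is proj_W(v) = U c.
Check: (v - proj_W(v)) · u_1 = 0  (should be 0).
Result: proj_W(v) = (20/17, -20/17, 30/17).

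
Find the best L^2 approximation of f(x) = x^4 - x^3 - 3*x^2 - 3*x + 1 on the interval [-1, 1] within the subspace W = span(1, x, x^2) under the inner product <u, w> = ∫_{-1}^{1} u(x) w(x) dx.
g(x) = -15*x^2/7 - 18*x/5 + 32/35

The best approximation g ∈ W is the orthogonal projection of f onto W. Writing g = a_0 + a_1 x + a_2 x^2, the coefficients solve the normal equations G · a = b where
  G_{ij} = <φ_i, φ_j> and b_i = <f, φ_i>, with φ_0 = 1, φ_1 = x, φ_2 = x^2.
G =
  [2, 0, 2/3]
  [0, 2/3, 0]
  [2/3, 0, 2/5],
b = (2/5, -12/5, -26/105).
Solving gives a_0 = 32/35, a_1 = -18/5, a_2 = -15/7, so
  g(x) = -15*x^2/7 - 18*x/5 + 32/35.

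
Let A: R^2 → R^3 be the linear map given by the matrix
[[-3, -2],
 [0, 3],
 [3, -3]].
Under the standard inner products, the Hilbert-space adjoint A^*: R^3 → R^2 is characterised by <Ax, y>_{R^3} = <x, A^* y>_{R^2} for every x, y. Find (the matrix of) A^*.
A^* = A^T =
[[-3, 0, 3],
 [-2, 3, -3]]

For real matrices with standard dot products, the defining identity <Ax, y> = <x, A^* y> gives (Ax)^T y = x^T (A^*) y, i.e. x^T A^T y = x^T (A^*) y. Since this holds for all x, y, we must have A^* = A^T. Therefore
A^* =
[[-3, 0, 3],
 [-2, 3, -3]].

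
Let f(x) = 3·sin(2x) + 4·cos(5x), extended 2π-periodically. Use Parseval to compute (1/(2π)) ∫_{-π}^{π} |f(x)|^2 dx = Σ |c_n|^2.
Σ |c_n|^2 = 25/2

Expand |f|^2 and use orthogonality of {sin(nx), cos(mx)} on [-π, π]:
  ∫_{-π}^{π} sin(nx)^2 dx = π, ∫ cos(mx)^2 dx = π, and cross terms integrate to 0.
So ∫_{-π}^{π} f(x)^2 dx = 3^2 · π + 4^2 · π = (9 + 16)π.
Divide by 2π: (9 + 16)/2 = 25/2.
By Parseval, this equals Σ |c_n|^2.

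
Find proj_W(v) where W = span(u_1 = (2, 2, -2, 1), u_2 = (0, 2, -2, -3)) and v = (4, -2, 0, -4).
proj_W(v) = (-20/49, 32/49, -32/49, -88/49)

Set up U = [u_1 | ... | u_2] ∈ R^(4×2). The projector onto W = col(U) is P = U (U^T U)^(-1) U^T.
Compute U^T U =
  [13, 5]
  [5, 17],
and U^T v = (0, 8).
Solve U^T U · c = U^T v for the coefficients: c = (-10/49, 26/49). The projection is proj_W(v) = U c.
Check: (v - proj_W(v)) · u_1 = 0  (should be 0).
Check: (v - proj_W(v)) · u_2 = 0  (should be 0).
Result: proj_W(v) = (-20/49, 32/49, -32/49, -88/49).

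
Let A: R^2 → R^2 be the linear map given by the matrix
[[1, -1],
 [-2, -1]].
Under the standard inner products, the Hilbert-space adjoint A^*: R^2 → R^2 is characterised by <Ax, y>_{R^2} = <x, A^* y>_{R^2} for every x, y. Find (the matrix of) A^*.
A^* = A^T =
[[1, -2],
 [-1, -1]]

For real matrices with standard dot products, the defining identity <Ax, y> = <x, A^* y> gives (Ax)^T y = x^T (A^*) y, i.e. x^T A^T y = x^T (A^*) y. Since this holds for all x, y, we must have A^* = A^T. Therefore
A^* =
[[1, -2],
 [-1, -1]].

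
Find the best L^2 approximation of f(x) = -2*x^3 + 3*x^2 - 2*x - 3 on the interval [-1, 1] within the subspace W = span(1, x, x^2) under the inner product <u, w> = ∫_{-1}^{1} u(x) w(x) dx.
g(x) = 3*x^2 - 16*x/5 - 3

The best approximation g ∈ W is the orthogonal projection of f onto W. Writing g = a_0 + a_1 x + a_2 x^2, the coefficients solve the normal equations G · a = b where
  G_{ij} = <φ_i, φ_j> and b_i = <f, φ_i>, with φ_0 = 1, φ_1 = x, φ_2 = x^2.
G =
  [2, 0, 2/3]
  [0, 2/3, 0]
  [2/3, 0, 2/5],
b = (-4, -32/15, -4/5).
Solving gives a_0 = -3, a_1 = -16/5, a_2 = 3, so
  g(x) = 3*x^2 - 16*x/5 - 3.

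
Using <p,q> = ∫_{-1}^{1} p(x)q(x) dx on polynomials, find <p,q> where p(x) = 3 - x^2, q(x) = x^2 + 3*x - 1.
<p,q> = -56/15

Expand the product: p(x)·q(x) = -x^4 - 3*x^3 + 4*x^2 + 9*x - 3.
∫_{-1}^{1} of each monomial x^k gives [2/(k+1) if k even, 0 if k odd]. Integrating term-by-term (or equivalently evaluating the antiderivative F(x) = -x^5/5 - 3*x^4/4 + 4*x^3/3 + 9*x^2/2 - 3*x at the endpoints):
  F(1) − F(−1) = 113/60 − (337/60) = -56/15.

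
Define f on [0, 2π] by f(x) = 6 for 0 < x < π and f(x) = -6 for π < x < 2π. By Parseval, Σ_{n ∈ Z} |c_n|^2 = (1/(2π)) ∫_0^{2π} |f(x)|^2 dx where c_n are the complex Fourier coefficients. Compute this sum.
Σ |c_n|^2 = 36

Parseval equates the L^2 energy of f (normalised by 1/(2π)) with the ℓ^2 sum of its Fourier coefficients: (1/(2π)) ∫_0^{2π} |f|^2 = Σ |c_n|^2.
Compute the left side: (1/(2π)) [∫_0^π 6^2 dx + ∫_π^{2π} (-6)^2 dx] = (1/(2π)) · (36π + 36π) = (36 + 36)/2 = 36.
So Σ_{n ∈ Z} |c_n|^2 = 36.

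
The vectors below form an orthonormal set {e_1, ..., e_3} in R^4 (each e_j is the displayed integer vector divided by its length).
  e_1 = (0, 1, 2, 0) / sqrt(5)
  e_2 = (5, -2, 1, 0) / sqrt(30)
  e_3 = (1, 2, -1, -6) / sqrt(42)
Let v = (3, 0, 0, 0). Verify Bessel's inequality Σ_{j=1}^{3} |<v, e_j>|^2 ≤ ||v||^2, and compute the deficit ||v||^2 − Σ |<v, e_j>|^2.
Σ |<v, e_j>|^2 = 54/7; ||v||^2 = 9; deficit = 9/7

Write each e_j = u_j / sqrt(<u_j, u_j>) where u_j is the displayed integer vector. Then <v, e_j> = <v, u_j> / sqrt(<u_j, u_j>), so |<v, e_j>|^2 = <v, u_j>^2 / <u_j, u_j>.
Coefficients: <v, e_1> = 0/sqrt(5), <v, e_2> = 15/sqrt(30), <v, e_3> = 3/sqrt(42).
Square and sum: Σ |<v, e_j>|^2 = 54/7.
Compute ||v||^2 = v·v = 9.
Deficit = 9 − 54/7 = 9/7 ≥ 0, confirming Bessel's inequality. (The deficit equals ||v − Σ <v,e_j> e_j||^2, the squared distance from v to span{e_j}.)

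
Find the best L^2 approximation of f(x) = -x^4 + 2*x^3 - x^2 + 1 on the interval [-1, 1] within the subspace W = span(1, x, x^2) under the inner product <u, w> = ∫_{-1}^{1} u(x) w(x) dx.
g(x) = -13*x^2/7 + 6*x/5 + 38/35

The best approximation g ∈ W is the orthogonal projection of f onto W. Writing g = a_0 + a_1 x + a_2 x^2, the coefficients solve the normal equations G · a = b where
  G_{ij} = <φ_i, φ_j> and b_i = <f, φ_i>, with φ_0 = 1, φ_1 = x, φ_2 = x^2.
G =
  [2, 0, 2/3]
  [0, 2/3, 0]
  [2/3, 0, 2/5],
b = (14/15, 4/5, -2/105).
Solving gives a_0 = 38/35, a_1 = 6/5, a_2 = -13/7, so
  g(x) = -13*x^2/7 + 6*x/5 + 38/35.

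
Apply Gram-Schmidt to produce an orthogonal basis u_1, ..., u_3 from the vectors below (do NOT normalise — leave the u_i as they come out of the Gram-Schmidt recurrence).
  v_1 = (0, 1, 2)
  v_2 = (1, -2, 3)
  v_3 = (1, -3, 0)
Orthogonal basis:
  u_1 = (0, 1, 2)
  u_2 = (1, -14/5, 7/5)
  u_3 = (7/54, 1/27, -1/54)

Apply the Gram-Schmidt recurrence
  u_1 = v_1
  u_i = v_i − Σ_{j<i} ((v_i · u_j) / (u_j · u_j)) · u_j.

Step by step this gives:
  u_1 = (0, 1, 2)
  u_2 = (1, -14/5, 7/5)
  u_3 = (7/54, 1/27, -1/54)

Orthogonality check:
  u_2 · u_1 = 0 (should be 0)
  u_3 · u_1 = 0 (should be 0)
  u_3 · u_2 = 0 (should be 0)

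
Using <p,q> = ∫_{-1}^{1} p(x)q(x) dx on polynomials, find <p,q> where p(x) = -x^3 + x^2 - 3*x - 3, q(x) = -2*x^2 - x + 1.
<p,q> = 4/15

Expand the product: p(x)·q(x) = 2*x^5 - x^4 + 4*x^3 + 10*x^2 - 3.
∫_{-1}^{1} of each monomial x^k gives [2/(k+1) if k even, 0 if k odd]. Integrating term-by-term (or equivalently evaluating the antiderivative F(x) = x^6/3 - x^5/5 + x^4 + 10*x^3/3 - 3*x at the endpoints):
  F(1) − F(−1) = 22/15 − (6/5) = 4/15.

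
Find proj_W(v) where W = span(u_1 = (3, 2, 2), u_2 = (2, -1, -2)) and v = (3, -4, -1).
proj_W(v) = (127/51, -74/51, -142/51)

Set up U = [u_1 | ... | u_2] ∈ R^(3×2). The projector onto W = col(U) is P = U (U^T U)^(-1) U^T.
Compute U^T U =
  [17, 0]
  [0, 9],
and U^T v = (-1, 12).
Solve U^T U · c = U^T v for the coefficients: c = (-1/17, 4/3). The projection is proj_W(v) = U c.
Check: (v - proj_W(v)) · u_1 = 0  (should be 0).
Check: (v - proj_W(v)) · u_2 = 0  (should be 0).
Result: proj_W(v) = (127/51, -74/51, -142/51).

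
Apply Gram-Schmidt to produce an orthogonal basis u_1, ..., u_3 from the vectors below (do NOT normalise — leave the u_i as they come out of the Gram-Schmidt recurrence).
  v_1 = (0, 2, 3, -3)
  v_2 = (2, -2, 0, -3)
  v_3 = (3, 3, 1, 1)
Orthogonal basis:
  u_1 = (0, 2, 3, -3)
  u_2 = (2, -27/11, -15/22, -51/22)
  u_3 = (1239/349, 621/349, -2/349, 412/349)

Apply the Gram-Schmidt recurrence
  u_1 = v_1
  u_i = v_i − Σ_{j<i} ((v_i · u_j) / (u_j · u_j)) · u_j.

Step by step this gives:
  u_1 = (0, 2, 3, -3)
  u_2 = (2, -27/11, -15/22, -51/22)
  u_3 = (1239/349, 621/349, -2/349, 412/349)

Orthogonality check:
  u_2 · u_1 = 0 (should be 0)
  u_3 · u_1 = 0 (should be 0)
  u_3 · u_2 = 0 (should be 0)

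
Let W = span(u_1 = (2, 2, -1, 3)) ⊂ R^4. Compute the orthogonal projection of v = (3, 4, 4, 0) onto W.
proj_W(v) = (10/9, 10/9, -5/9, 5/3)

Set up U = [u_1 | ... | u_1] ∈ R^(4×1). The projector onto W = col(U) is P = U (U^T U)^(-1) U^T.
Compute U^T U =
  [18],
and U^T v = (10).
Solve U^T U · c = U^T v for the coefficients: c = (5/9). The projection is proj_W(v) = U c.
Check: (v - proj_W(v)) · u_1 = 0  (should be 0).
Result: proj_W(v) = (10/9, 10/9, -5/9, 5/3).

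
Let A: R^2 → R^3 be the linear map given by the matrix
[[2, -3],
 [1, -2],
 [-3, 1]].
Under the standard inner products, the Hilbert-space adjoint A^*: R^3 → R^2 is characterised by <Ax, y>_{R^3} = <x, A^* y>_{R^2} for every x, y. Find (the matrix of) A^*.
A^* = A^T =
[[2, 1, -3],
 [-3, -2, 1]]

For real matrices with standard dot products, the defining identity <Ax, y> = <x, A^* y> gives (Ax)^T y = x^T (A^*) y, i.e. x^T A^T y = x^T (A^*) y. Since this holds for all x, y, we must have A^* = A^T. Therefore
A^* =
[[2, 1, -3],
 [-3, -2, 1]].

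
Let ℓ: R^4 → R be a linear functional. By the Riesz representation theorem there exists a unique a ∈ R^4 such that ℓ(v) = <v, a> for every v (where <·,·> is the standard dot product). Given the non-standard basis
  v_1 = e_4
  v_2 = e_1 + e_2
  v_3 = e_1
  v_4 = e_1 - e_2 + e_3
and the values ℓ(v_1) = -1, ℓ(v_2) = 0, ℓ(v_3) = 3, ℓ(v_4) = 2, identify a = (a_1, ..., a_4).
a = (3, -3, -4, -1)

Write a = (a_1, ..., a_4) in the standard basis. For each basis vector v_i, ℓ(v_i) = <v_i, a> is a linear equation in the a_j's. Collect the n equations into a matrix system V a = ℓ, where row i of V is v_i (expressed in the standard basis). Since V is invertible (lower-triangular with 1s on the diagonal, up to permutation), solve by back-substitution:
  V =
[[0, 0, 0, 1],
 [1, 1, 0, 0],
 [1, 0, 0, 0],
 [1, -1, 1, 0]]
  V a = (-1, 0, 3, 2)
Solving gives a = (3, -3, -4, -1).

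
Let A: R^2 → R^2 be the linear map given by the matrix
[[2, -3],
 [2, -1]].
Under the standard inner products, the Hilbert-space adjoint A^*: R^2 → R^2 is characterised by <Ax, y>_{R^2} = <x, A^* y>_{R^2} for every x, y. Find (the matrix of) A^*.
A^* = A^T =
[[2, 2],
 [-3, -1]]

For real matrices with standard dot products, the defining identity <Ax, y> = <x, A^* y> gives (Ax)^T y = x^T (A^*) y, i.e. x^T A^T y = x^T (A^*) y. Since this holds for all x, y, we must have A^* = A^T. Therefore
A^* =
[[2, 2],
 [-3, -1]].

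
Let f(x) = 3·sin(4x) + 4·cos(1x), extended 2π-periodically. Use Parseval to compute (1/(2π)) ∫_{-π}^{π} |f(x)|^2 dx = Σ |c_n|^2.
Σ |c_n|^2 = 25/2

Expand |f|^2 and use orthogonality of {sin(nx), cos(mx)} on [-π, π]:
  ∫_{-π}^{π} sin(nx)^2 dx = π, ∫ cos(mx)^2 dx = π, and cross terms integrate to 0.
So ∫_{-π}^{π} f(x)^2 dx = 3^2 · π + 4^2 · π = (9 + 16)π.
Divide by 2π: (9 + 16)/2 = 25/2.
By Parseval, this equals Σ |c_n|^2.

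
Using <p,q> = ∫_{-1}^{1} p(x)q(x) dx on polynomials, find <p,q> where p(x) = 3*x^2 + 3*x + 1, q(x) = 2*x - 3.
<p,q> = -8

Expand the product: p(x)·q(x) = 6*x^3 - 3*x^2 - 7*x - 3.
∫_{-1}^{1} of each monomial x^k gives [2/(k+1) if k even, 0 if k odd]. Integrating term-by-term (or equivalently evaluating the antiderivative F(x) = 3*x^4/2 - x^3 - 7*x^2/2 - 3*x at the endpoints):
  F(1) − F(−1) = -6 − (2) = -8.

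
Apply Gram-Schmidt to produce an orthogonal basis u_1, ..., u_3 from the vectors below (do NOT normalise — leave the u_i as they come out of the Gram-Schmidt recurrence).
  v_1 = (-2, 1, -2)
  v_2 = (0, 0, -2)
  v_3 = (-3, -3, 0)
Orthogonal basis:
  u_1 = (-2, 1, -2)
  u_2 = (8/9, -4/9, -10/9)
  u_3 = (-9/5, -18/5, 0)

Apply the Gram-Schmidt recurrence
  u_1 = v_1
  u_i = v_i − Σ_{j<i} ((v_i · u_j) / (u_j · u_j)) · u_j.

Step by step this gives:
  u_1 = (-2, 1, -2)
  u_2 = (8/9, -4/9, -10/9)
  u_3 = (-9/5, -18/5, 0)

Orthogonality check:
  u_2 · u_1 = 0 (should be 0)
  u_3 · u_1 = 0 (should be 0)
  u_3 · u_2 = 0 (should be 0)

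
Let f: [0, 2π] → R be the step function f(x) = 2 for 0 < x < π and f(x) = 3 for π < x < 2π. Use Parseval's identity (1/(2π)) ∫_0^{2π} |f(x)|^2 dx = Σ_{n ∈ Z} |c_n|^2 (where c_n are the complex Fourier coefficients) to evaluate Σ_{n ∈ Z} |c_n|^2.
Σ |c_n|^2 = 13/2

Parseval equates the L^2 energy of f (normalised by 1/(2π)) with the ℓ^2 sum of its Fourier coefficients: (1/(2π)) ∫_0^{2π} |f|^2 = Σ |c_n|^2.
Compute the left side: (1/(2π)) [∫_0^π 2^2 dx + ∫_π^{2π} 3^2 dx] = (1/(2π)) · (4π + 9π) = (4 + 9)/2 = 13/2.
So Σ_{n ∈ Z} |c_n|^2 = 13/2.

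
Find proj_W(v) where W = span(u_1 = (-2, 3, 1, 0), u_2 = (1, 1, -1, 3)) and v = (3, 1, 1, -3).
proj_W(v) = (-3/14, -13/14, 5/14, -3/2)

Set up U = [u_1 | ... | u_2] ∈ R^(4×2). The projector onto W = col(U) is P = U (U^T U)^(-1) U^T.
Compute U^T U =
  [14, 0]
  [0, 12],
and U^T v = (-2, -6).
Solve U^T U · c = U^T v for the coefficients: c = (-1/7, -1/2). The projection is proj_W(v) = U c.
Check: (v - proj_W(v)) · u_1 = 0  (should be 0).
Check: (v - proj_W(v)) · u_2 = 0  (should be 0).
Result: proj_W(v) = (-3/14, -13/14, 5/14, -3/2).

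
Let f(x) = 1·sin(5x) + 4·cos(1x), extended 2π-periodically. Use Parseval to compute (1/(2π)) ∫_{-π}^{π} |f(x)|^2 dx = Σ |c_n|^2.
Σ |c_n|^2 = 17/2

Expand |f|^2 and use orthogonality of {sin(nx), cos(mx)} on [-π, π]:
  ∫_{-π}^{π} sin(nx)^2 dx = π, ∫ cos(mx)^2 dx = π, and cross terms integrate to 0.
So ∫_{-π}^{π} f(x)^2 dx = 1^2 · π + 4^2 · π = (1 + 16)π.
Divide by 2π: (1 + 16)/2 = 17/2.
By Parseval, this equals Σ |c_n|^2.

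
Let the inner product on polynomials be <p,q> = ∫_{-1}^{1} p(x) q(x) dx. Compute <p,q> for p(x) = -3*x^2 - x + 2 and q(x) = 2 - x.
<p,q> = 14/3

Expand the product: p(x)·q(x) = 3*x^3 - 5*x^2 - 4*x + 4.
∫_{-1}^{1} of each monomial x^k gives [2/(k+1) if k even, 0 if k odd]. Integrating term-by-term (or equivalently evaluating the antiderivative F(x) = 3*x^4/4 - 5*x^3/3 - 2*x^2 + 4*x at the endpoints):
  F(1) − F(−1) = 13/12 − (-43/12) = 14/3.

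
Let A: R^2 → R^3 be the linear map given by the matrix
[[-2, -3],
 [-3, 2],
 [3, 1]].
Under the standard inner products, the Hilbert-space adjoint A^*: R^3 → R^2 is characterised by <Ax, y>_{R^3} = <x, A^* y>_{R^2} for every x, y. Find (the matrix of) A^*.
A^* = A^T =
[[-2, -3, 3],
 [-3, 2, 1]]

For real matrices with standard dot products, the defining identity <Ax, y> = <x, A^* y> gives (Ax)^T y = x^T (A^*) y, i.e. x^T A^T y = x^T (A^*) y. Since this holds for all x, y, we must have A^* = A^T. Therefore
A^* =
[[-2, -3, 3],
 [-3, 2, 1]].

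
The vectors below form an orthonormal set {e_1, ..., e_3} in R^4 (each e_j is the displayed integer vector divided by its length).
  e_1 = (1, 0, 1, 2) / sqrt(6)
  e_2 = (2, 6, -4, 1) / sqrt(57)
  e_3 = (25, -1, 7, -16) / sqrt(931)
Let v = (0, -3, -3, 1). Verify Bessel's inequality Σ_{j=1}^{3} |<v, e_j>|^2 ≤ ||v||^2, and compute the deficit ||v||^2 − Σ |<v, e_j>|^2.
Σ |<v, e_j>|^2 = 181/98; ||v||^2 = 19; deficit = 1681/98

Write each e_j = u_j / sqrt(<u_j, u_j>) where u_j is the displayed integer vector. Then <v, e_j> = <v, u_j> / sqrt(<u_j, u_j>), so |<v, e_j>|^2 = <v, u_j>^2 / <u_j, u_j>.
Coefficients: <v, e_1> = -1/sqrt(6), <v, e_2> = -5/sqrt(57), <v, e_3> = -34/sqrt(931).
Square and sum: Σ |<v, e_j>|^2 = 181/98.
Compute ||v||^2 = v·v = 19.
Deficit = 19 − 181/98 = 1681/98 ≥ 0, confirming Bessel's inequality. (The deficit equals ||v − Σ <v,e_j> e_j||^2, the squared distance from v to span{e_j}.)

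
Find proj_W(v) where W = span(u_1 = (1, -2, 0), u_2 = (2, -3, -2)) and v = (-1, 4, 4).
proj_W(v) = (-53/21, 68/21, 76/21)

Set up U = [u_1 | ... | u_2] ∈ R^(3×2). The projector onto W = col(U) is P = U (U^T U)^(-1) U^T.
Compute U^T U =
  [5, 8]
  [8, 17],
and U^T v = (-9, -22).
Solve U^T U · c = U^T v for the coefficients: c = (23/21, -38/21). The projection is proj_W(v) = U c.
Check: (v - proj_W(v)) · u_1 = 0  (should be 0).
Check: (v - proj_W(v)) · u_2 = 0  (should be 0).
Result: proj_W(v) = (-53/21, 68/21, 76/21).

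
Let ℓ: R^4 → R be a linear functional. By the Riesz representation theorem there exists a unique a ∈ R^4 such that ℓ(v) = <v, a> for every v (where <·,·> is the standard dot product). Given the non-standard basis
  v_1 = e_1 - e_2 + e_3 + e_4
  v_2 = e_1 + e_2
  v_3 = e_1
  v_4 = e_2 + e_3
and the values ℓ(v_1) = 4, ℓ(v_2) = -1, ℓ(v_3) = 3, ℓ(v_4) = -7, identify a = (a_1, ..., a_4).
a = (3, -4, -3, 0)

Write a = (a_1, ..., a_4) in the standard basis. For each basis vector v_i, ℓ(v_i) = <v_i, a> is a linear equation in the a_j's. Collect the n equations into a matrix system V a = ℓ, where row i of V is v_i (expressed in the standard basis). Since V is invertible (lower-triangular with 1s on the diagonal, up to permutation), solve by back-substitution:
  V =
[[1, -1, 1, 1],
 [1, 1, 0, 0],
 [1, 0, 0, 0],
 [0, 1, 1, 0]]
  V a = (4, -1, 3, -7)
Solving gives a = (3, -4, -3, 0).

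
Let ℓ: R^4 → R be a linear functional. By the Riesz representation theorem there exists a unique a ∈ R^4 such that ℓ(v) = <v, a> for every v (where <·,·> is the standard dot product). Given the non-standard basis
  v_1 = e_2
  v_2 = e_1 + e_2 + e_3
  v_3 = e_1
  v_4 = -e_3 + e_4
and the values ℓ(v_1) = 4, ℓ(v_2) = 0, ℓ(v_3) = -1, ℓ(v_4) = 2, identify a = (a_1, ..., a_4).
a = (-1, 4, -3, -1)

Write a = (a_1, ..., a_4) in the standard basis. For each basis vector v_i, ℓ(v_i) = <v_i, a> is a linear equation in the a_j's. Collect the n equations into a matrix system V a = ℓ, where row i of V is v_i (expressed in the standard basis). Since V is invertible (lower-triangular with 1s on the diagonal, up to permutation), solve by back-substitution:
  V =
[[0, 1, 0, 0],
 [1, 1, 1, 0],
 [1, 0, 0, 0],
 [0, 0, -1, 1]]
  V a = (4, 0, -1, 2)
Solving gives a = (-1, 4, -3, -1).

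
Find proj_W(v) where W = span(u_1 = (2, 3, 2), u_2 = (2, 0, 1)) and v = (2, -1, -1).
proj_W(v) = (68/49, -69/49, 11/49)

Set up U = [u_1 | ... | u_2] ∈ R^(3×2). The projector onto W = col(U) is P = U (U^T U)^(-1) U^T.
Compute U^T U =
  [17, 6]
  [6, 5],
and U^T v = (-1, 3).
Solve U^T U · c = U^T v for the coefficients: c = (-23/49, 57/49). The projection is proj_W(v) = U c.
Check: (v - proj_W(v)) · u_1 = 0  (should be 0).
Check: (v - proj_W(v)) · u_2 = 0  (should be 0).
Result: proj_W(v) = (68/49, -69/49, 11/49).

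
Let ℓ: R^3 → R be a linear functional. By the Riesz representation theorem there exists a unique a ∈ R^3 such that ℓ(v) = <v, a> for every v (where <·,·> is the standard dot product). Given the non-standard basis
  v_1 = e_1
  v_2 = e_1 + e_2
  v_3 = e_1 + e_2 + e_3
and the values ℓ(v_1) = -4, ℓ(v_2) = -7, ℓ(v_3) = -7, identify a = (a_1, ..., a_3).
a = (-4, -3, 0)

Write a = (a_1, ..., a_3) in the standard basis. For each basis vector v_i, ℓ(v_i) = <v_i, a> is a linear equation in the a_j's. Collect the n equations into a matrix system V a = ℓ, where row i of V is v_i (expressed in the standard basis). Since V is invertible (lower-triangular with 1s on the diagonal, up to permutation), solve by back-substitution:
  V =
[[1, 0, 0],
 [1, 1, 0],
 [1, 1, 1]]
  V a = (-4, -7, -7)
Solving gives a = (-4, -3, 0).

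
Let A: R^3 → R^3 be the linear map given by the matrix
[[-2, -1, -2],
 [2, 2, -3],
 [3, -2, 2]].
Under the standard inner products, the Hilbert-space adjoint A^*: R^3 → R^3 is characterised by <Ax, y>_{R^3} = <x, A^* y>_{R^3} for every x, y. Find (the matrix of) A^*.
A^* = A^T =
[[-2, 2, 3],
 [-1, 2, -2],
 [-2, -3, 2]]

For real matrices with standard dot products, the defining identity <Ax, y> = <x, A^* y> gives (Ax)^T y = x^T (A^*) y, i.e. x^T A^T y = x^T (A^*) y. Since this holds for all x, y, we must have A^* = A^T. Therefore
A^* =
[[-2, 2, 3],
 [-1, 2, -2],
 [-2, -3, 2]].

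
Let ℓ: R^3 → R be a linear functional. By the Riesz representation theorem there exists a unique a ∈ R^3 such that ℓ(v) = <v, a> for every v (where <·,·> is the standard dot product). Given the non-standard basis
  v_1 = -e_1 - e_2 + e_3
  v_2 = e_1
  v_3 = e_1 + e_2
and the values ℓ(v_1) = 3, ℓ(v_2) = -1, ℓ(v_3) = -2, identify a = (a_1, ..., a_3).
a = (-1, -1, 1)

Write a = (a_1, ..., a_3) in the standard basis. For each basis vector v_i, ℓ(v_i) = <v_i, a> is a linear equation in the a_j's. Collect the n equations into a matrix system V a = ℓ, where row i of V is v_i (expressed in the standard basis). Since V is invertible (lower-triangular with 1s on the diagonal, up to permutation), solve by back-substitution:
  V =
[[-1, -1, 1],
 [1, 0, 0],
 [1, 1, 0]]
  V a = (3, -1, -2)
Solving gives a = (-1, -1, 1).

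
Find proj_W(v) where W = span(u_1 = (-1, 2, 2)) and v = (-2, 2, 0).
proj_W(v) = (-2/3, 4/3, 4/3)

Set up U = [u_1 | ... | u_1] ∈ R^(3×1). The projector onto W = col(U) is P = U (U^T U)^(-1) U^T.
Compute U^T U =
  [9],
and U^T v = (6).
Solve U^T U · c = U^T v for the coefficients: c = (2/3). The projection is proj_W(v) = U c.
Check: (v - proj_W(v)) · u_1 = 0  (should be 0).
Result: proj_W(v) = (-2/3, 4/3, 4/3).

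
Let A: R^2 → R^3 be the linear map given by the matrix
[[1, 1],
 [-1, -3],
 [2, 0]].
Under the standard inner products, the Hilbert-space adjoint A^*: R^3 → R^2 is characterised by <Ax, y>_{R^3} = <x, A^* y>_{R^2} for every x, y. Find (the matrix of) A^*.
A^* = A^T =
[[1, -1, 2],
 [1, -3, 0]]

For real matrices with standard dot products, the defining identity <Ax, y> = <x, A^* y> gives (Ax)^T y = x^T (A^*) y, i.e. x^T A^T y = x^T (A^*) y. Since this holds for all x, y, we must have A^* = A^T. Therefore
A^* =
[[1, -1, 2],
 [1, -3, 0]].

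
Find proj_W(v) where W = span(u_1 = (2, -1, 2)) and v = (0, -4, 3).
proj_W(v) = (20/9, -10/9, 20/9)

Set up U = [u_1 | ... | u_1] ∈ R^(3×1). The projector onto W = col(U) is P = U (U^T U)^(-1) U^T.
Compute U^T U =
  [9],
and U^T v = (10).
Solve U^T U · c = U^T v for the coefficients: c = (10/9). The projection is proj_W(v) = U c.
Check: (v - proj_W(v)) · u_1 = 0  (should be 0).
Result: proj_W(v) = (20/9, -10/9, 20/9).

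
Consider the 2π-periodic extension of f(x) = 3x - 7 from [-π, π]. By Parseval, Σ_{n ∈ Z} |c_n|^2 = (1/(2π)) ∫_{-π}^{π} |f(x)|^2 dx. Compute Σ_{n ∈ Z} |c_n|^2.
Σ |c_n|^2 = 3π^2 + 49

Expand and integrate term by term over [-π, π]:
  ∫ (3x)^2 dx = 9·(2π^3/3); ∫ 2·3·(-7)·x dx = 0 (odd integrand); ∫ (-7)^2 dx = 49·2π.
So (1/(2π)) ∫_{-π}^{π} (3x - 7)^2 dx = 9π^2/3 + 49 = 3π^2 + 49.
Parseval ⇒ Σ |c_n|^2 = 3π^2 + 49.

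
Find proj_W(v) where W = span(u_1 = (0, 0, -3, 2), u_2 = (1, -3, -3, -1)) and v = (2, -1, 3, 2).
proj_W(v) = (-43/211, 129/211, 303/211, -73/211)

Set up U = [u_1 | ... | u_2] ∈ R^(4×2). The projector onto W = col(U) is P = U (U^T U)^(-1) U^T.
Compute U^T U =
  [13, 7]
  [7, 20],
and U^T v = (-5, -6).
Solve U^T U · c = U^T v for the coefficients: c = (-58/211, -43/211). The projection is proj_W(v) = U c.
Check: (v - proj_W(v)) · u_1 = 0  (should be 0).
Check: (v - proj_W(v)) · u_2 = 0  (should be 0).
Result: proj_W(v) = (-43/211, 129/211, 303/211, -73/211).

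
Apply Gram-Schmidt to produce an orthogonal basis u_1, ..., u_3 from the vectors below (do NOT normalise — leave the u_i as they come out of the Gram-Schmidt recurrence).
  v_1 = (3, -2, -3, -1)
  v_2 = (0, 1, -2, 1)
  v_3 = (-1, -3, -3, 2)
Orthogonal basis:
  u_1 = (3, -2, -3, -1)
  u_2 = (-9/23, 29/23, -37/23, 26/23)
  u_3 = (-88/43, -382/129, -82/129, 218/129)

Apply the Gram-Schmidt recurrence
  u_1 = v_1
  u_i = v_i − Σ_{j<i} ((v_i · u_j) / (u_j · u_j)) · u_j.

Step by step this gives:
  u_1 = (3, -2, -3, -1)
  u_2 = (-9/23, 29/23, -37/23, 26/23)
  u_3 = (-88/43, -382/129, -82/129, 218/129)

Orthogonality check:
  u_2 · u_1 = 0 (should be 0)
  u_3 · u_1 = 0 (should be 0)
  u_3 · u_2 = 0 (should be 0)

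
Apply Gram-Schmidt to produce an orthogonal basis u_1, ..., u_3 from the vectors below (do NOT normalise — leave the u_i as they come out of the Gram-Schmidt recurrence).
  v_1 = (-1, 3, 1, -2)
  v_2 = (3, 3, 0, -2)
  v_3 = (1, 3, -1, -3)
Orthogonal basis:
  u_1 = (-1, 3, 1, -2)
  u_2 = (11/3, 1, -2/3, -2/3)
  u_3 = (-42/115, -24/115, -168/115, -99/115)

Apply the Gram-Schmidt recurrence
  u_1 = v_1
  u_i = v_i − Σ_{j<i} ((v_i · u_j) / (u_j · u_j)) · u_j.

Step by step this gives:
  u_1 = (-1, 3, 1, -2)
  u_2 = (11/3, 1, -2/3, -2/3)
  u_3 = (-42/115, -24/115, -168/115, -99/115)

Orthogonality check:
  u_2 · u_1 = 0 (should be 0)
  u_3 · u_1 = 0 (should be 0)
  u_3 · u_2 = 0 (should be 0)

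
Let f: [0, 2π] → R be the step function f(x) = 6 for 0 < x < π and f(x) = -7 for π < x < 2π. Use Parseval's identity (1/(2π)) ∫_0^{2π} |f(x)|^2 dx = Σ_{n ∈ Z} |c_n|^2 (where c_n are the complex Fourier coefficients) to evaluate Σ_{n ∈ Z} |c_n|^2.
Σ |c_n|^2 = 85/2

Parseval equates the L^2 energy of f (normalised by 1/(2π)) with the ℓ^2 sum of its Fourier coefficients: (1/(2π)) ∫_0^{2π} |f|^2 = Σ |c_n|^2.
Compute the left side: (1/(2π)) [∫_0^π 6^2 dx + ∫_π^{2π} (-7)^2 dx] = (1/(2π)) · (36π + 49π) = (36 + 49)/2 = 85/2.
So Σ_{n ∈ Z} |c_n|^2 = 85/2.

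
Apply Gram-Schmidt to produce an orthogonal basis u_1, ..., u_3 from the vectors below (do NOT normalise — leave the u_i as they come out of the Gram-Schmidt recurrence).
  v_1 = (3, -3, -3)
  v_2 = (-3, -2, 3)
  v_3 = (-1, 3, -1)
Orthogonal basis:
  u_1 = (3, -3, -3)
  u_2 = (-5/3, -10/3, 5/3)
  u_3 = (-1, 0, -1)

Apply the Gram-Schmidt recurrence
  u_1 = v_1
  u_i = v_i − Σ_{j<i} ((v_i · u_j) / (u_j · u_j)) · u_j.

Step by step this gives:
  u_1 = (3, -3, -3)
  u_2 = (-5/3, -10/3, 5/3)
  u_3 = (-1, 0, -1)

Orthogonality check:
  u_2 · u_1 = 0 (should be 0)
  u_3 · u_1 = 0 (should be 0)
  u_3 · u_2 = 0 (should be 0)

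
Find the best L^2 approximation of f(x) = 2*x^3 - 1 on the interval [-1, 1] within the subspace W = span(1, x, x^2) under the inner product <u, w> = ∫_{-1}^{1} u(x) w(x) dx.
g(x) = 6*x/5 - 1

The best approximation g ∈ W is the orthogonal projection of f onto W. Writing g = a_0 + a_1 x + a_2 x^2, the coefficients solve the normal equations G · a = b where
  G_{ij} = <φ_i, φ_j> and b_i = <f, φ_i>, with φ_0 = 1, φ_1 = x, φ_2 = x^2.
G =
  [2, 0, 2/3]
  [0, 2/3, 0]
  [2/3, 0, 2/5],
b = (-2, 4/5, -2/3).
Solving gives a_0 = -1, a_1 = 6/5, a_2 = 0, so
  g(x) = 6*x/5 - 1.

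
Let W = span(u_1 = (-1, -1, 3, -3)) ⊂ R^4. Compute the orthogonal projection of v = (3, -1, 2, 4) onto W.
proj_W(v) = (2/5, 2/5, -6/5, 6/5)

Set up U = [u_1 | ... | u_1] ∈ R^(4×1). The projector onto W = col(U) is P = U (U^T U)^(-1) U^T.
Compute U^T U =
  [20],
and U^T v = (-8).
Solve U^T U · c = U^T v for the coefficients: c = (-2/5). The projection is proj_W(v) = U c.
Check: (v - proj_W(v)) · u_1 = 0  (should be 0).
Result: proj_W(v) = (2/5, 2/5, -6/5, 6/5).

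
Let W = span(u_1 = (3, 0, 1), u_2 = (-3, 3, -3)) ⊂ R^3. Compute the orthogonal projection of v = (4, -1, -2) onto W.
proj_W(v) = (22/7, 5/7, 4/7)

Set up U = [u_1 | ... | u_2] ∈ R^(3×2). The projector onto W = col(U) is P = U (U^T U)^(-1) U^T.
Compute U^T U =
  [10, -12]
  [-12, 27],
and U^T v = (10, -9).
Solve U^T U · c = U^T v for the coefficients: c = (9/7, 5/21). The projection is proj_W(v) = U c.
Check: (v - proj_W(v)) · u_1 = 0  (should be 0).
Check: (v - proj_W(v)) · u_2 = 0  (should be 0).
Result: proj_W(v) = (22/7, 5/7, 4/7).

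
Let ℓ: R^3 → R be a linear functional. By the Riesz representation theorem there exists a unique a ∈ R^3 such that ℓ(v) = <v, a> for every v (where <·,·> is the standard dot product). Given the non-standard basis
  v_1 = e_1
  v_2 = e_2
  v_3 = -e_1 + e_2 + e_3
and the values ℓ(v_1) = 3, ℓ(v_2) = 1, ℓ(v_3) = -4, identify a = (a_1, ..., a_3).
a = (3, 1, -2)

Write a = (a_1, ..., a_3) in the standard basis. For each basis vector v_i, ℓ(v_i) = <v_i, a> is a linear equation in the a_j's. Collect the n equations into a matrix system V a = ℓ, where row i of V is v_i (expressed in the standard basis). Since V is invertible (lower-triangular with 1s on the diagonal, up to permutation), solve by back-substitution:
  V =
[[1, 0, 0],
 [0, 1, 0],
 [-1, 1, 1]]
  V a = (3, 1, -4)
Solving gives a = (3, 1, -2).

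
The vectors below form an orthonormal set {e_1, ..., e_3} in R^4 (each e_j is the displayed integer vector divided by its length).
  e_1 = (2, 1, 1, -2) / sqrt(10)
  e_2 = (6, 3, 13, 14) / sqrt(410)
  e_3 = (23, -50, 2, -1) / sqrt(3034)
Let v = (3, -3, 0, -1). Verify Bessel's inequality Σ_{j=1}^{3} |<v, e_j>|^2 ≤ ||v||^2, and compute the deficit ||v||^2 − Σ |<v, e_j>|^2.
Σ |<v, e_j>|^2 = 685/37; ||v||^2 = 19; deficit = 18/37

Write each e_j = u_j / sqrt(<u_j, u_j>) where u_j is the displayed integer vector. Then <v, e_j> = <v, u_j> / sqrt(<u_j, u_j>), so |<v, e_j>|^2 = <v, u_j>^2 / <u_j, u_j>.
Coefficients: <v, e_1> = 5/sqrt(10), <v, e_2> = -5/sqrt(410), <v, e_3> = 220/sqrt(3034).
Square and sum: Σ |<v, e_j>|^2 = 685/37.
Compute ||v||^2 = v·v = 19.
Deficit = 19 − 685/37 = 18/37 ≥ 0, confirming Bessel's inequality. (The deficit equals ||v − Σ <v,e_j> e_j||^2, the squared distance from v to span{e_j}.)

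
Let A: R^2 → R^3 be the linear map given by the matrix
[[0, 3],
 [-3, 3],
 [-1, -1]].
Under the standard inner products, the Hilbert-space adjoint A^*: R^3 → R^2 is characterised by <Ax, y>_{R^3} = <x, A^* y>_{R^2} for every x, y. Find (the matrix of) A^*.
A^* = A^T =
[[0, -3, -1],
 [3, 3, -1]]

For real matrices with standard dot products, the defining identity <Ax, y> = <x, A^* y> gives (Ax)^T y = x^T (A^*) y, i.e. x^T A^T y = x^T (A^*) y. Since this holds for all x, y, we must have A^* = A^T. Therefore
A^* =
[[0, -3, -1],
 [3, 3, -1]].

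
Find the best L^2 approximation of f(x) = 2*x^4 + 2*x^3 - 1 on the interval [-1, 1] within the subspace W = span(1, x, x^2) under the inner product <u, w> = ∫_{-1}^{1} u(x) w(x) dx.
g(x) = 12*x^2/7 + 6*x/5 - 41/35

The best approximation g ∈ W is the orthogonal projection of f onto W. Writing g = a_0 + a_1 x + a_2 x^2, the coefficients solve the normal equations G · a = b where
  G_{ij} = <φ_i, φ_j> and b_i = <f, φ_i>, with φ_0 = 1, φ_1 = x, φ_2 = x^2.
G =
  [2, 0, 2/3]
  [0, 2/3, 0]
  [2/3, 0, 2/5],
b = (-6/5, 4/5, -2/21).
Solving gives a_0 = -41/35, a_1 = 6/5, a_2 = 12/7, so
  g(x) = 12*x^2/7 + 6*x/5 - 41/35.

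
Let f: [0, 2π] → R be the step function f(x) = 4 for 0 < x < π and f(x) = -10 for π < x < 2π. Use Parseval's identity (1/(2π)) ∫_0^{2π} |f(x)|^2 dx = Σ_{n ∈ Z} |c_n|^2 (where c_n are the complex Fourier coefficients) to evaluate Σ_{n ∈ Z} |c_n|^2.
Σ |c_n|^2 = 58

Parseval equates the L^2 energy of f (normalised by 1/(2π)) with the ℓ^2 sum of its Fourier coefficients: (1/(2π)) ∫_0^{2π} |f|^2 = Σ |c_n|^2.
Compute the left side: (1/(2π)) [∫_0^π 4^2 dx + ∫_π^{2π} (-10)^2 dx] = (1/(2π)) · (16π + 100π) = (16 + 100)/2 = 58.
So Σ_{n ∈ Z} |c_n|^2 = 58.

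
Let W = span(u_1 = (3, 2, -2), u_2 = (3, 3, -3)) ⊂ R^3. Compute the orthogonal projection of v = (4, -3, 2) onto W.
proj_W(v) = (4, -5/2, 5/2)

Set up U = [u_1 | ... | u_2] ∈ R^(3×2). The projector onto W = col(U) is P = U (U^T U)^(-1) U^T.
Compute U^T U =
  [17, 21]
  [21, 27],
and U^T v = (2, -3).
Solve U^T U · c = U^T v for the coefficients: c = (13/2, -31/6). The projection is proj_W(v) = U c.
Check: (v - proj_W(v)) · u_1 = 0  (should be 0).
Check: (v - proj_W(v)) · u_2 = 0  (should be 0).
Result: proj_W(v) = (4, -5/2, 5/2).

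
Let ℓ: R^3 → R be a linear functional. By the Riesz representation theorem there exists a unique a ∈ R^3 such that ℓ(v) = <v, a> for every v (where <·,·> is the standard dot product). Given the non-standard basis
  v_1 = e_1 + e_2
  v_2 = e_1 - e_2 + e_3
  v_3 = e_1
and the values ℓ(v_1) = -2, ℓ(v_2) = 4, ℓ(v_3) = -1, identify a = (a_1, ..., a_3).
a = (-1, -1, 4)

Write a = (a_1, ..., a_3) in the standard basis. For each basis vector v_i, ℓ(v_i) = <v_i, a> is a linear equation in the a_j's. Collect the n equations into a matrix system V a = ℓ, where row i of V is v_i (expressed in the standard basis). Since V is invertible (lower-triangular with 1s on the diagonal, up to permutation), solve by back-substitution:
  V =
[[1, 1, 0],
 [1, -1, 1],
 [1, 0, 0]]
  V a = (-2, 4, -1)
Solving gives a = (-1, -1, 4).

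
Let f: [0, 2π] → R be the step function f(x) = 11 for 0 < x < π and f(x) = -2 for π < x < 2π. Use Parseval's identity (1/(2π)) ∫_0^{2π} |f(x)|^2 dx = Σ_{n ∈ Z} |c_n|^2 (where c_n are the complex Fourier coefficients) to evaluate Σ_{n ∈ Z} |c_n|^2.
Σ |c_n|^2 = 125/2

Parseval equates the L^2 energy of f (normalised by 1/(2π)) with the ℓ^2 sum of its Fourier coefficients: (1/(2π)) ∫_0^{2π} |f|^2 = Σ |c_n|^2.
Compute the left side: (1/(2π)) [∫_0^π 11^2 dx + ∫_π^{2π} (-2)^2 dx] = (1/(2π)) · (121π + 4π) = (121 + 4)/2 = 125/2.
So Σ_{n ∈ Z} |c_n|^2 = 125/2.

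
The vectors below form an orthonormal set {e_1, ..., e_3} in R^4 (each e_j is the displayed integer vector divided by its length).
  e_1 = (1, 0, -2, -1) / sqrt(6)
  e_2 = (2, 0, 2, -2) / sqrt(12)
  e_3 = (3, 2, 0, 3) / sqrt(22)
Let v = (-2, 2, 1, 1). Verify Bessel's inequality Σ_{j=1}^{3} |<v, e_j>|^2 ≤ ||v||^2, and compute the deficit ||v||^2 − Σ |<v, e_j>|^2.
Σ |<v, e_j>|^2 = 61/11; ||v||^2 = 10; deficit = 49/11

Write each e_j = u_j / sqrt(<u_j, u_j>) where u_j is the displayed integer vector. Then <v, e_j> = <v, u_j> / sqrt(<u_j, u_j>), so |<v, e_j>|^2 = <v, u_j>^2 / <u_j, u_j>.
Coefficients: <v, e_1> = -5/sqrt(6), <v, e_2> = -4/sqrt(12), <v, e_3> = 1/sqrt(22).
Square and sum: Σ |<v, e_j>|^2 = 61/11.
Compute ||v||^2 = v·v = 10.
Deficit = 10 − 61/11 = 49/11 ≥ 0, confirming Bessel's inequality. (The deficit equals ||v − Σ <v,e_j> e_j||^2, the squared distance from v to span{e_j}.)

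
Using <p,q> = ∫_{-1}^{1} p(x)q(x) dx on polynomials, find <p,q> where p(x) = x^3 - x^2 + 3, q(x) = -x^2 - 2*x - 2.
<p,q> = -196/15

Expand the product: p(x)·q(x) = -x^5 - x^4 - x^2 - 6*x - 6.
∫_{-1}^{1} of each monomial x^k gives [2/(k+1) if k even, 0 if k odd]. Integrating term-by-term (or equivalently evaluating the antiderivative F(x) = -x^6/6 - x^5/5 - x^3/3 - 3*x^2 - 6*x at the endpoints):
  F(1) − F(−1) = -97/10 − (101/30) = -196/15.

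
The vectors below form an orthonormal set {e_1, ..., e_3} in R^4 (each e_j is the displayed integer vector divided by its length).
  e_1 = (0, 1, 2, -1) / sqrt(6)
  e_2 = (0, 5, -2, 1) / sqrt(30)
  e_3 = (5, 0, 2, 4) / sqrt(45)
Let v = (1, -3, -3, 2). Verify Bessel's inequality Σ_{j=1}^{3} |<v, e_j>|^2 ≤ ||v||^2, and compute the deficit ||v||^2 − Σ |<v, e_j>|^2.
Σ |<v, e_j>|^2 = 206/9; ||v||^2 = 23; deficit = 1/9

Write each e_j = u_j / sqrt(<u_j, u_j>) where u_j is the displayed integer vector. Then <v, e_j> = <v, u_j> / sqrt(<u_j, u_j>), so |<v, e_j>|^2 = <v, u_j>^2 / <u_j, u_j>.
Coefficients: <v, e_1> = -11/sqrt(6), <v, e_2> = -7/sqrt(30), <v, e_3> = 7/sqrt(45).
Square and sum: Σ |<v, e_j>|^2 = 206/9.
Compute ||v||^2 = v·v = 23.
Deficit = 23 − 206/9 = 1/9 ≥ 0, confirming Bessel's inequality. (The deficit equals ||v − Σ <v,e_j> e_j||^2, the squared distance from v to span{e_j}.)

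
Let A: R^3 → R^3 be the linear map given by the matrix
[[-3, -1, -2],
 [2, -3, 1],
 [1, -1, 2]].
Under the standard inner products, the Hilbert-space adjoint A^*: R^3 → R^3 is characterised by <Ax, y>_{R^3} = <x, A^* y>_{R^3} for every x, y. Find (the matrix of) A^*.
A^* = A^T =
[[-3, 2, 1],
 [-1, -3, -1],
 [-2, 1, 2]]

For real matrices with standard dot products, the defining identity <Ax, y> = <x, A^* y> gives (Ax)^T y = x^T (A^*) y, i.e. x^T A^T y = x^T (A^*) y. Since this holds for all x, y, we must have A^* = A^T. Therefore
A^* =
[[-3, 2, 1],
 [-1, -3, -1],
 [-2, 1, 2]].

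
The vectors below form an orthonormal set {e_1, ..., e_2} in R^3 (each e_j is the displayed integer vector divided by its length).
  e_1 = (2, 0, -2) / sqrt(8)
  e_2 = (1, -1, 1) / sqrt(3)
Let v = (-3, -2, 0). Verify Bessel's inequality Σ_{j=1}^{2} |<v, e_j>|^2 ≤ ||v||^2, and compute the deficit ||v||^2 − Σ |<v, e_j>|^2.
Σ |<v, e_j>|^2 = 29/6; ||v||^2 = 13; deficit = 49/6

Write each e_j = u_j / sqrt(<u_j, u_j>) where u_j is the displayed integer vector. Then <v, e_j> = <v, u_j> / sqrt(<u_j, u_j>), so |<v, e_j>|^2 = <v, u_j>^2 / <u_j, u_j>.
Coefficients: <v, e_1> = -6/sqrt(8), <v, e_2> = -1/sqrt(3).
Square and sum: Σ |<v, e_j>|^2 = 29/6.
Compute ||v||^2 = v·v = 13.
Deficit = 13 − 29/6 = 49/6 ≥ 0, confirming Bessel's inequality. (The deficit equals ||v − Σ <v,e_j> e_j||^2, the squared distance from v to span{e_j}.)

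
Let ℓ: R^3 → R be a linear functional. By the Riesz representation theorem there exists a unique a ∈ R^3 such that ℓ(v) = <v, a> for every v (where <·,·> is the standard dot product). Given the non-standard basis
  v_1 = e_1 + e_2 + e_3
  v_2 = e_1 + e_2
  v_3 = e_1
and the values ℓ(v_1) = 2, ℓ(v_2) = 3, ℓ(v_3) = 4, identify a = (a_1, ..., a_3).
a = (4, -1, -1)

Write a = (a_1, ..., a_3) in the standard basis. For each basis vector v_i, ℓ(v_i) = <v_i, a> is a linear equation in the a_j's. Collect the n equations into a matrix system V a = ℓ, where row i of V is v_i (expressed in the standard basis). Since V is invertible (lower-triangular with 1s on the diagonal, up to permutation), solve by back-substitution:
  V =
[[1, 1, 1],
 [1, 1, 0],
 [1, 0, 0]]
  V a = (2, 3, 4)
Solving gives a = (4, -1, -1).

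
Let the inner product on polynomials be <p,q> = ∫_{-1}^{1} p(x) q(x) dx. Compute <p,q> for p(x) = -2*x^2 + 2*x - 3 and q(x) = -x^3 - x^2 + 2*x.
<p,q> = 14/3

Expand the product: p(x)·q(x) = 2*x^5 - 3*x^3 + 7*x^2 - 6*x.
∫_{-1}^{1} of each monomial x^k gives [2/(k+1) if k even, 0 if k odd]. Integrating term-by-term (or equivalently evaluating the antiderivative F(x) = x^6/3 - 3*x^4/4 + 7*x^3/3 - 3*x^2 at the endpoints):
  F(1) − F(−1) = -13/12 − (-23/4) = 14/3.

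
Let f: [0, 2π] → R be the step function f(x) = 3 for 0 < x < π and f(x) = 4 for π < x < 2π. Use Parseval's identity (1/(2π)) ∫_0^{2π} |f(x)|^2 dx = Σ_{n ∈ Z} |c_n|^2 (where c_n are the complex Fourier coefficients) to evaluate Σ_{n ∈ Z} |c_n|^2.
Σ |c_n|^2 = 25/2

Parseval equates the L^2 energy of f (normalised by 1/(2π)) with the ℓ^2 sum of its Fourier coefficients: (1/(2π)) ∫_0^{2π} |f|^2 = Σ |c_n|^2.
Compute the left side: (1/(2π)) [∫_0^π 3^2 dx + ∫_π^{2π} 4^2 dx] = (1/(2π)) · (9π + 16π) = (9 + 16)/2 = 25/2.
So Σ_{n ∈ Z} |c_n|^2 = 25/2.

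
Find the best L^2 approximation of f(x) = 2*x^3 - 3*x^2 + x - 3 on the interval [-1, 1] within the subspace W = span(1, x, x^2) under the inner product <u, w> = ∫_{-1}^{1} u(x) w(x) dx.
g(x) = -3*x^2 + 11*x/5 - 3

The best approximation g ∈ W is the orthogonal projection of f onto W. Writing g = a_0 + a_1 x + a_2 x^2, the coefficients solve the normal equations G · a = b where
  G_{ij} = <φ_i, φ_j> and b_i = <f, φ_i>, with φ_0 = 1, φ_1 = x, φ_2 = x^2.
G =
  [2, 0, 2/3]
  [0, 2/3, 0]
  [2/3, 0, 2/5],
b = (-8, 22/15, -16/5).
Solving gives a_0 = -3, a_1 = 11/5, a_2 = -3, so
  g(x) = -3*x^2 + 11*x/5 - 3.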